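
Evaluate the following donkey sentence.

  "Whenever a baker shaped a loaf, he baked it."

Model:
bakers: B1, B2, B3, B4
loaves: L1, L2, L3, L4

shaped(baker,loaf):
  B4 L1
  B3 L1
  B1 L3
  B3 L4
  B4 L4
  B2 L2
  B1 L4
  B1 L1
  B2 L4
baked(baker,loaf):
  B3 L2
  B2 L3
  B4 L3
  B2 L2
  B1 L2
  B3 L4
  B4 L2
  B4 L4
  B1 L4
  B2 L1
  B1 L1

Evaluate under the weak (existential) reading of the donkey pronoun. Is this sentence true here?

True

"it" takes "a loaf" as antecedent — a donkey pronoun bound across the clause boundary.
Weak reading: every baker b with some shaped-loaf has at least one shaped-loaf l such that baked(b,l).
Per baker: B1:✓  B2:✓  B3:✓  B4:✓
Every baker in the restrictor has a witness.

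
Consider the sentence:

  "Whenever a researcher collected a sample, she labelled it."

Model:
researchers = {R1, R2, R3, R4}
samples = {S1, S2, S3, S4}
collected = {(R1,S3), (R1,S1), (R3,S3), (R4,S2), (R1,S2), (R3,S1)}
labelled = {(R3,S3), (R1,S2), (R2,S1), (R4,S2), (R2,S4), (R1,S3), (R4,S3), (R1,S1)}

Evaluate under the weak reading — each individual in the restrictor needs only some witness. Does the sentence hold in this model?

True

"it" takes "a sample" as antecedent — a donkey pronoun bound across the clause boundary.
Weak reading: every researcher r with some collected-sample has at least one collected-sample s such that labelled(r,s).
Per researcher: R1:✓  R3:✓  R4:✓
Every researcher in the restrictor has a witness.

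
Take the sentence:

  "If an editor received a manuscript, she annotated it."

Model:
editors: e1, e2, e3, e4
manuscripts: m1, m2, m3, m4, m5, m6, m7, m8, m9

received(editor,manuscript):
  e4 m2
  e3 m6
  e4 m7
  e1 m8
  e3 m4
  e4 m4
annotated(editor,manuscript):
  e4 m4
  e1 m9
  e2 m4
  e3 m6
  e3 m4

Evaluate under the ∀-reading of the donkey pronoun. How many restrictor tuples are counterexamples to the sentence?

3

"it" takes "a manuscript" as antecedent — a donkey pronoun bound across the clause boundary.
Strong reading: for every (e,m) with received(e,m), annotated(e,m).
Restrictor pairs: (e1,m8) ✗  (e3,m4) ✓  (e3,m6) ✓  (e4,m2) ✗  (e4,m4) ✓  (e4,m7) ✗
Counterexamples (restrictor pairs failing the scope): 3.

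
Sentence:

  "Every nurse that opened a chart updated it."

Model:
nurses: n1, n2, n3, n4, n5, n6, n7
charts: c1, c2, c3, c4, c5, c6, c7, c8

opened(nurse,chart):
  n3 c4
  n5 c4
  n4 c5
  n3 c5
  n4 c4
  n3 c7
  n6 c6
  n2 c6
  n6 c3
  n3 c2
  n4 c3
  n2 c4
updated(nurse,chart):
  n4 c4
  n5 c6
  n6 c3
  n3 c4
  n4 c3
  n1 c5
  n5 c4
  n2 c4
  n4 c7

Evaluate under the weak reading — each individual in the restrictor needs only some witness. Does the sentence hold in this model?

True

"it" takes "a chart" as antecedent — a donkey pronoun bound across the clause boundary.
Weak reading: every nurse n with some opened-chart has at least one opened-chart c such that updated(n,c).
Per nurse: n2:✓  n3:✓  n4:✓  n5:✓  n6:✓
Every nurse in the restrictor has a witness.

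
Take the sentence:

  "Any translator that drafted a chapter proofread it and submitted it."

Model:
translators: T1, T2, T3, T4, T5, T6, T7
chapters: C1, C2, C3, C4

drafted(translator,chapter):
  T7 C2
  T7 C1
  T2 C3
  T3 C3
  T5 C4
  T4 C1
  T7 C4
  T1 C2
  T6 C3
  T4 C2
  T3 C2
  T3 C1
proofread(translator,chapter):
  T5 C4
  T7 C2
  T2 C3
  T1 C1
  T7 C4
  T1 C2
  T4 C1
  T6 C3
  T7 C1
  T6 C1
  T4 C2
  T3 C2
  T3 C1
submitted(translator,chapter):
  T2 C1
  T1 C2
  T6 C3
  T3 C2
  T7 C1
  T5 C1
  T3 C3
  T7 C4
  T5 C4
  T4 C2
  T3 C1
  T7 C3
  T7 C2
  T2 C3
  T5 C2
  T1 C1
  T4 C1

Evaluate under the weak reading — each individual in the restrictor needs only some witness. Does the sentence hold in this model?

"it" takes "a chapter" as antecedent — a donkey pronoun bound across the clause boundary.
Weak reading: every translator t with some drafted-chapter has at least one drafted-chapter c such that proofread(t,c) ∧ submitted(t,c).
Per translator: T1:✓  T2:✓  T3:✓  T4:✓  T5:✓  T6:✓  T7:✓
Every translator in the restrictor has a witness.

True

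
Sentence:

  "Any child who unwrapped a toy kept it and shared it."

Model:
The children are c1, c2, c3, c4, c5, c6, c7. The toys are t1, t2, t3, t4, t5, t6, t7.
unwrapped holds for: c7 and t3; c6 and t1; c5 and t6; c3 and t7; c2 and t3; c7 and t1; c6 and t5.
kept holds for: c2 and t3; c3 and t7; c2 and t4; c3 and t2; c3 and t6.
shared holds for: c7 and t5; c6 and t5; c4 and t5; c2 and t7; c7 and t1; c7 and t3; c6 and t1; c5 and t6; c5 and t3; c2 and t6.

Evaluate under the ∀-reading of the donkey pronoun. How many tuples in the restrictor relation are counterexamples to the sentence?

7

"it" takes "a toy" as antecedent — a donkey pronoun bound across the clause boundary.
Strong reading: for every (c,t) with unwrapped(c,t), kept(c,t) ∧ shared(c,t).
Restrictor pairs: (c2,t3) ✗  (c3,t7) ✗  (c5,t6) ✗  (c6,t1) ✗  (c6,t5) ✗  (c7,t1) ✗  (c7,t3) ✗
Counterexamples (restrictor pairs failing the scope): 7.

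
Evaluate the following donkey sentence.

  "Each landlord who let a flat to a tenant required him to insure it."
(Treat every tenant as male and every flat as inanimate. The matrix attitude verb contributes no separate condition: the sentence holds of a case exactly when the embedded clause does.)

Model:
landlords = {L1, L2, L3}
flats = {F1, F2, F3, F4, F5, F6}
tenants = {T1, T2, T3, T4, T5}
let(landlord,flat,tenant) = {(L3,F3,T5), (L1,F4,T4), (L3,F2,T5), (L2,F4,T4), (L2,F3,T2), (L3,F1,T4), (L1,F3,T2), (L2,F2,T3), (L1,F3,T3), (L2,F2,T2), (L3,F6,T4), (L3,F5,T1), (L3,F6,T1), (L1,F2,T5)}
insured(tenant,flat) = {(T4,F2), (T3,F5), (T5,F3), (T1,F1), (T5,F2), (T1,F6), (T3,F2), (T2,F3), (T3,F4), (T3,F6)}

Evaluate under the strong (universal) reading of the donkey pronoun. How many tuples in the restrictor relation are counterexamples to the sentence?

7

"him" takes "a tenant" as antecedent and "it" takes "a flat"; both are donkey pronouns co-varying with the restrictor.
Strong reading: for every (l,f,t) with let(l,f,t), insured(t,f).
Restrictor triples: (L1,F2,T5)→insured(T5,F2) ✓  (L1,F3,T2)→insured(T2,F3) ✓  (L1,F3,T3)→insured(T3,F3) ✗  (L1,F4,T4)→insured(T4,F4) ✗  (L2,F2,T2)→insured(T2,F2) ✗  (L2,F2,T3)→insured(T3,F2) ✓  (L2,F3,T2)→insured(T2,F3) ✓  (L2,F4,T4)→insured(T4,F4) ✗  (L3,F1,T4)→insured(T4,F1) ✗  (L3,F2,T5)→insured(T5,F2) ✓  (L3,F3,T5)→insured(T5,F3) ✓  (L3,F5,T1)→insured(T1,F5) ✗  (L3,F6,T1)→insured(T1,F6) ✓  (L3,F6,T4)→insured(T4,F6) ✗
Counterexamples (restrictor triples failing the scope): 7.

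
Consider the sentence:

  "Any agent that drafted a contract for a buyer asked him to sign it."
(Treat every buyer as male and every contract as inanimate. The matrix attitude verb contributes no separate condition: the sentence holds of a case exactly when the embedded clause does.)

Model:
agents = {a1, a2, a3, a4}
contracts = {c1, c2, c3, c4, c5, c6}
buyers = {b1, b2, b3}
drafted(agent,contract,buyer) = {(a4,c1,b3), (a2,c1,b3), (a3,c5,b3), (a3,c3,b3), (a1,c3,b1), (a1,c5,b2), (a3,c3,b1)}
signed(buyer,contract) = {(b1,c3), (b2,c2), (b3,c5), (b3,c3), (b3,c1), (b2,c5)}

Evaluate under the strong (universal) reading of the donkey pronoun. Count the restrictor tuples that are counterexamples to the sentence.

"him" takes "a buyer" as antecedent and "it" takes "a contract"; both are donkey pronouns co-varying with the restrictor.
Strong reading: for every (a,c,b) with drafted(a,c,b), signed(b,c).
Restrictor triples: (a1,c3,b1)→signed(b1,c3) ✓  (a1,c5,b2)→signed(b2,c5) ✓  (a2,c1,b3)→signed(b3,c1) ✓  (a3,c3,b1)→signed(b1,c3) ✓  (a3,c3,b3)→signed(b3,c3) ✓  (a3,c5,b3)→signed(b3,c5) ✓  (a4,c1,b3)→signed(b3,c1) ✓
Counterexamples (restrictor triples failing the scope): 0.

0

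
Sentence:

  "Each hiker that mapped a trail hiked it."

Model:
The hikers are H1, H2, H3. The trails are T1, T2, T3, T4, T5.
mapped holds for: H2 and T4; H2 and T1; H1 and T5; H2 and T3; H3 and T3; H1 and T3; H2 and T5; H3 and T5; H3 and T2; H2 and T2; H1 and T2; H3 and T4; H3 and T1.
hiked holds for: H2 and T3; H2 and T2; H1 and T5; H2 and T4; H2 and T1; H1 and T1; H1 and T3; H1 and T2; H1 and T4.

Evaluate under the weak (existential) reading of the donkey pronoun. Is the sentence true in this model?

False

"it" takes "a trail" as antecedent — a donkey pronoun bound across the clause boundary.
Weak reading: every hiker h with some mapped-trail has at least one mapped-trail t such that hiked(h,t).
Per hiker: H1:✓  H2:✓  H3:✗
H3 has no witness among its mapped-trails.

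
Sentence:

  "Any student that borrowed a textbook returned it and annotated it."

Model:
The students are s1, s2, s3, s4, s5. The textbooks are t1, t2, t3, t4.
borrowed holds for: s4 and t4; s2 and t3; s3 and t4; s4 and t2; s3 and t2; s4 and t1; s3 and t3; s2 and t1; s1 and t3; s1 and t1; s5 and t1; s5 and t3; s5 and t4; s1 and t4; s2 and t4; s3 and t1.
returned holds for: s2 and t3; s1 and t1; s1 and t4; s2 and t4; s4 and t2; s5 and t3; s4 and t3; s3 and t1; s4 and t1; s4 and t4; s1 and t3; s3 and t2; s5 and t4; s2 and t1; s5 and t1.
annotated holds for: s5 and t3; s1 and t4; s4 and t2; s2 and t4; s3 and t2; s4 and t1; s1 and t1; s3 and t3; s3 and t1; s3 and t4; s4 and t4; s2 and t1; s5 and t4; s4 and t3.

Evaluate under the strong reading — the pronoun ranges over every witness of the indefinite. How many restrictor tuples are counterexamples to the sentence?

5

"it" takes "a textbook" as antecedent — a donkey pronoun bound across the clause boundary.
Strong reading: for every (s,t) with borrowed(s,t), returned(s,t) ∧ annotated(s,t).
Restrictor pairs: (s1,t1) ✓  (s1,t3) ✗  (s1,t4) ✓  (s2,t1) ✓  (s2,t3) ✗  (s2,t4) ✓  (s3,t1) ✓  (s3,t2) ✓  (s3,t3) ✗  (s3,t4) ✗  (s4,t1) ✓  (s4,t2) ✓  (s4,t4) ✓  (s5,t1) ✗  (s5,t3) ✓  (s5,t4) ✓
Counterexamples (restrictor pairs failing the scope): 5.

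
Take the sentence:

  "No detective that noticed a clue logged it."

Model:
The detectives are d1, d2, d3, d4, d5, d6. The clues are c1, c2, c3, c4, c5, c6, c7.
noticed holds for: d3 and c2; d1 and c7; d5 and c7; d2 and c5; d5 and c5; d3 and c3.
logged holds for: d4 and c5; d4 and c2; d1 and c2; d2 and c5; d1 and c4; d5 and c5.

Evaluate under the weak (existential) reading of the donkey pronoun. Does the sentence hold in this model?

False

"it" takes "a clue" as antecedent — a donkey pronoun bound across the clause boundary.
Truth condition: for no (d,c) with noticed(d,c) does logged(d,c) hold.
Restrictor pairs — does the scope hold? (d1,c7):fails  (d2,c5):holds  (d3,c2):fails  (d3,c3):fails  (d5,c5):holds  (d5,c7):fails
Scope holds for 2 pair(s), so the sentence is false.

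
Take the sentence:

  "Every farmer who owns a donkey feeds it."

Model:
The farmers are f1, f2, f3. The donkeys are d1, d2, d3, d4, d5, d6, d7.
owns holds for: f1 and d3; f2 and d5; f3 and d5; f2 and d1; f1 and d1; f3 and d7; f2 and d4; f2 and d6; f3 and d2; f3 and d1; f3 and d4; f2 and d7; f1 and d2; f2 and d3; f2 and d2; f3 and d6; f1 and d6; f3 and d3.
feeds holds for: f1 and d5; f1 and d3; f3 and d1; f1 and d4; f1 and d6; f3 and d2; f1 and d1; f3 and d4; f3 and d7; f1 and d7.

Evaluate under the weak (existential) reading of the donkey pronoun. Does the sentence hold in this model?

False

"it" takes "a donkey" as antecedent — a donkey pronoun bound across the clause boundary.
Weak reading: every farmer f with some owns-donkey has at least one owns-donkey d such that feeds(f,d).
Per farmer: f1:✓  f2:✗  f3:✓
f2 has no witness among its owns-donkeys.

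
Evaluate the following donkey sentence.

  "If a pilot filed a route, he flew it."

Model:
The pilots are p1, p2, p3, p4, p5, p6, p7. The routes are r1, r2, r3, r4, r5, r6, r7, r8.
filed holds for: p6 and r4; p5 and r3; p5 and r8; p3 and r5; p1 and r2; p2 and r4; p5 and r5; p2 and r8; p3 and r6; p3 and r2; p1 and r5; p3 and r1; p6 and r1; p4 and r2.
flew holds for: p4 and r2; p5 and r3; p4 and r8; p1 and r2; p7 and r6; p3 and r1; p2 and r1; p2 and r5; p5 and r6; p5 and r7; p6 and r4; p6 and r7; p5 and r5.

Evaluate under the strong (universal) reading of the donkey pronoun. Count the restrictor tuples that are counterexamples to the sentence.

"it" takes "a route" as antecedent — a donkey pronoun bound across the clause boundary.
Strong reading: for every (p,r) with filed(p,r), flew(p,r).
Restrictor pairs: (p1,r2) ✓  (p1,r5) ✗  (p2,r4) ✗  (p2,r8) ✗  (p3,r1) ✓  (p3,r2) ✗  (p3,r5) ✗  (p3,r6) ✗  (p4,r2) ✓  (p5,r3) ✓  (p5,r5) ✓  (p5,r8) ✗  (p6,r1) ✗  (p6,r4) ✓
Counterexamples (restrictor pairs failing the scope): 8.

8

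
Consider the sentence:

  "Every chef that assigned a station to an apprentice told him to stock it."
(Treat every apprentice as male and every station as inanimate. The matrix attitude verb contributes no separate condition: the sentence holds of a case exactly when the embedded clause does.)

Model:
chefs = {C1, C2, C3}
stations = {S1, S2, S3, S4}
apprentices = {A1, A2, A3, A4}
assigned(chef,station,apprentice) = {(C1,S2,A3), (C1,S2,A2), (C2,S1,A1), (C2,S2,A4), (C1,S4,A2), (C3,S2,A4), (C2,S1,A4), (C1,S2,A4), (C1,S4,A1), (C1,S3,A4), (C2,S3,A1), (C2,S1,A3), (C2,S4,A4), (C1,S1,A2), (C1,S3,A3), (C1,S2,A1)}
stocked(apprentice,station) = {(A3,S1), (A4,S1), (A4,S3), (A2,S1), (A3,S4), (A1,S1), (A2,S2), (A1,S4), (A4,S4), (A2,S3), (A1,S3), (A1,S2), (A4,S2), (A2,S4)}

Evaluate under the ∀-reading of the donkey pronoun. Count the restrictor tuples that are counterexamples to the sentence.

2

"him" takes "an apprentice" as antecedent and "it" takes "a station"; both are donkey pronouns co-varying with the restrictor.
Strong reading: for every (c,s,a) with assigned(c,s,a), stocked(a,s).
Restrictor triples: (C1,S1,A2)→stocked(A2,S1) ✓  (C1,S2,A1)→stocked(A1,S2) ✓  (C1,S2,A2)→stocked(A2,S2) ✓  (C1,S2,A3)→stocked(A3,S2) ✗  (C1,S2,A4)→stocked(A4,S2) ✓  (C1,S3,A3)→stocked(A3,S3) ✗  (C1,S3,A4)→stocked(A4,S3) ✓  (C1,S4,A1)→stocked(A1,S4) ✓  (C1,S4,A2)→stocked(A2,S4) ✓  (C2,S1,A1)→stocked(A1,S1) ✓  (C2,S1,A3)→stocked(A3,S1) ✓  (C2,S1,A4)→stocked(A4,S1) ✓  (C2,S2,A4)→stocked(A4,S2) ✓  (C2,S3,A1)→stocked(A1,S3) ✓  (C2,S4,A4)→stocked(A4,S4) ✓  (C3,S2,A4)→stocked(A4,S2) ✓
Counterexamples (restrictor triples failing the scope): 2.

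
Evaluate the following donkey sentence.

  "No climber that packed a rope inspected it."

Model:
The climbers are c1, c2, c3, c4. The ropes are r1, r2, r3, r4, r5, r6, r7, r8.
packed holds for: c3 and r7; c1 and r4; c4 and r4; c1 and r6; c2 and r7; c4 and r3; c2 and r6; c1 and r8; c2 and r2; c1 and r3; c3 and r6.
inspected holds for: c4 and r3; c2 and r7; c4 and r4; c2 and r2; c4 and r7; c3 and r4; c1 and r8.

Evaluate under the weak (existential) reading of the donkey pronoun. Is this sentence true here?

False

"it" takes "a rope" as antecedent — a donkey pronoun bound across the clause boundary.
Truth condition: for no (c,r) with packed(c,r) does inspected(c,r) hold.
Restrictor pairs — does the scope hold? (c1,r3):fails  (c1,r4):fails  (c1,r6):fails  (c1,r8):holds  (c2,r2):holds  (c2,r6):fails  (c2,r7):holds  (c3,r6):fails  (c3,r7):fails  (c4,r3):holds  (c4,r4):holds
Scope holds for 5 pair(s), so the sentence is false.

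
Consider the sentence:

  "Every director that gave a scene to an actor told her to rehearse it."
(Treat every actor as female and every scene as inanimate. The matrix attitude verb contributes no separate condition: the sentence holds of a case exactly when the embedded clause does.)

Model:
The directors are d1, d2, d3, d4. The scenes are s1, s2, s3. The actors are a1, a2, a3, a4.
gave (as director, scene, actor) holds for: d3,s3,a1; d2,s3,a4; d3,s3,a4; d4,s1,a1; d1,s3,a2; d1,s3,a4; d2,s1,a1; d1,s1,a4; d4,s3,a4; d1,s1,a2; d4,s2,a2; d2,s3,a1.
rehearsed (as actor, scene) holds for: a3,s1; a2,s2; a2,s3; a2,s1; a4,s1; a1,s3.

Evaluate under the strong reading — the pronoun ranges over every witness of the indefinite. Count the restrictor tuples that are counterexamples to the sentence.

6

"her" takes "an actor" as antecedent and "it" takes "a scene"; both are donkey pronouns co-varying with the restrictor.
Strong reading: for every (d,s,a) with gave(d,s,a), rehearsed(a,s).
Restrictor triples: (d1,s1,a2)→rehearsed(a2,s1) ✓  (d1,s1,a4)→rehearsed(a4,s1) ✓  (d1,s3,a2)→rehearsed(a2,s3) ✓  (d1,s3,a4)→rehearsed(a4,s3) ✗  (d2,s1,a1)→rehearsed(a1,s1) ✗  (d2,s3,a1)→rehearsed(a1,s3) ✓  (d2,s3,a4)→rehearsed(a4,s3) ✗  (d3,s3,a1)→rehearsed(a1,s3) ✓  (d3,s3,a4)→rehearsed(a4,s3) ✗  (d4,s1,a1)→rehearsed(a1,s1) ✗  (d4,s2,a2)→rehearsed(a2,s2) ✓  (d4,s3,a4)→rehearsed(a4,s3) ✗
Counterexamples (restrictor triples failing the scope): 6.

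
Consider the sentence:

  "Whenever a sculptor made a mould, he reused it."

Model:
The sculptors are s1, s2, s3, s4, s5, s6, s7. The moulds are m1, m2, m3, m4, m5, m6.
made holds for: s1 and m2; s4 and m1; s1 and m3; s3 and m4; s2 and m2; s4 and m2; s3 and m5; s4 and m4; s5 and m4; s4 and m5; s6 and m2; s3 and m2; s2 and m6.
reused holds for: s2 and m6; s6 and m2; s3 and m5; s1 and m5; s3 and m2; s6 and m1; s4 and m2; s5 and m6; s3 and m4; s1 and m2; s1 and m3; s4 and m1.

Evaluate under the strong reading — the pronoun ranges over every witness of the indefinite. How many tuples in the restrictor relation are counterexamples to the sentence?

"it" takes "a mould" as antecedent — a donkey pronoun bound across the clause boundary.
Strong reading: for every (s,m) with made(s,m), reused(s,m).
Restrictor pairs: (s1,m2) ✓  (s1,m3) ✓  (s2,m2) ✗  (s2,m6) ✓  (s3,m2) ✓  (s3,m4) ✓  (s3,m5) ✓  (s4,m1) ✓  (s4,m2) ✓  (s4,m4) ✗  (s4,m5) ✗  (s5,m4) ✗  (s6,m2) ✓
Counterexamples (restrictor pairs failing the scope): 4.

4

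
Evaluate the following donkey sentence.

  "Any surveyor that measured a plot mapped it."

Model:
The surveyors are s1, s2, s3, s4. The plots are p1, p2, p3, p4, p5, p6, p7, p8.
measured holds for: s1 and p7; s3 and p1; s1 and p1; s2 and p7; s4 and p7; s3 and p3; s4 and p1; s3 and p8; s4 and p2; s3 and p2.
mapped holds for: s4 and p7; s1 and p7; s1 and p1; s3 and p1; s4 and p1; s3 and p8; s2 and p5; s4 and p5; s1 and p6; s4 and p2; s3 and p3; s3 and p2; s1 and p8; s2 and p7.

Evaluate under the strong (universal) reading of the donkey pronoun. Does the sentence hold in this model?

True

"it" takes "a plot" as antecedent — a donkey pronoun bound across the clause boundary.
Strong reading: for every (s,p) with measured(s,p), mapped(s,p).
Restrictor pairs: (s1,p1) ✓  (s1,p7) ✓  (s2,p7) ✓  (s3,p1) ✓  (s3,p2) ✓  (s3,p3) ✓  (s3,p8) ✓  (s4,p1) ✓  (s4,p2) ✓  (s4,p7) ✓
Every restrictor pair satisfies the scope.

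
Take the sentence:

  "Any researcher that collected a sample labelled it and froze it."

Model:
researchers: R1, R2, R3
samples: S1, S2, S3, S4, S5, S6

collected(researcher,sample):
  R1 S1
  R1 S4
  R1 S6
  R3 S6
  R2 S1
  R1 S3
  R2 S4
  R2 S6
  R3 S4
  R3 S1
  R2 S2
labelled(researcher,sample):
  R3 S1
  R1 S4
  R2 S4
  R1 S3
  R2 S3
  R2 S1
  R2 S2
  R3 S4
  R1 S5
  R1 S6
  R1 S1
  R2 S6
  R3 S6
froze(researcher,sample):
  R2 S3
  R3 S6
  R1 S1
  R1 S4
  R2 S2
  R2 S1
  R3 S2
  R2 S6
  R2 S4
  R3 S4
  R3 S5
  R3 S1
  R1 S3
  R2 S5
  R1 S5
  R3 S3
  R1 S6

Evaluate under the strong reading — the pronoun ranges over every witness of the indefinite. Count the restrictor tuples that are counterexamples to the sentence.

"it" takes "a sample" as antecedent — a donkey pronoun bound across the clause boundary.
Strong reading: for every (r,s) with collected(r,s), labelled(r,s) ∧ froze(r,s).
Restrictor pairs: (R1,S1) ✓  (R1,S3) ✓  (R1,S4) ✓  (R1,S6) ✓  (R2,S1) ✓  (R2,S2) ✓  (R2,S4) ✓  (R2,S6) ✓  (R3,S1) ✓  (R3,S4) ✓  (R3,S6) ✓
Counterexamples (restrictor pairs failing the scope): 0.

0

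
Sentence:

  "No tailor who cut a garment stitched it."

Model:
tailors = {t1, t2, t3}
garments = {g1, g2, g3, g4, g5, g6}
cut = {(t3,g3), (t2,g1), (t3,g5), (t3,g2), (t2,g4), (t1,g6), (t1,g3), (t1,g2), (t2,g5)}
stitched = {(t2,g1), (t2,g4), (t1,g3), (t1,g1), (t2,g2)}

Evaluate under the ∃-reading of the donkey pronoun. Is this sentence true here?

False

"it" takes "a garment" as antecedent — a donkey pronoun bound across the clause boundary.
Truth condition: for no (t,g) with cut(t,g) does stitched(t,g) hold.
Restrictor pairs — does the scope hold? (t1,g2):fails  (t1,g3):holds  (t1,g6):fails  (t2,g1):holds  (t2,g4):holds  (t2,g5):fails  (t3,g2):fails  (t3,g3):fails  (t3,g5):fails
Scope holds for 3 pair(s), so the sentence is false.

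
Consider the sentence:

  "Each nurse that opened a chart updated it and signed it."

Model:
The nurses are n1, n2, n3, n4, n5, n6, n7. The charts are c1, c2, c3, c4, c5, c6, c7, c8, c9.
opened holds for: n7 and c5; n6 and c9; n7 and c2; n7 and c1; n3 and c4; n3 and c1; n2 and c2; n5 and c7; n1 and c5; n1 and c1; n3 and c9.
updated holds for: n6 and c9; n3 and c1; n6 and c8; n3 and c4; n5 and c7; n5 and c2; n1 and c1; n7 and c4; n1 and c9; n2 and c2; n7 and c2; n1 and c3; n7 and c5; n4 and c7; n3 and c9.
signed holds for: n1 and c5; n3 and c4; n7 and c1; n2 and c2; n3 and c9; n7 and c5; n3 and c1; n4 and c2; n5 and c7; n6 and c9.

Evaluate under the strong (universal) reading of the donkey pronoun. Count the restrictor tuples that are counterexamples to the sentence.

4

"it" takes "a chart" as antecedent — a donkey pronoun bound across the clause boundary.
Strong reading: for every (n,c) with opened(n,c), updated(n,c) ∧ signed(n,c).
Restrictor pairs: (n1,c1) ✗  (n1,c5) ✗  (n2,c2) ✓  (n3,c1) ✓  (n3,c4) ✓  (n3,c9) ✓  (n5,c7) ✓  (n6,c9) ✓  (n7,c1) ✗  (n7,c2) ✗  (n7,c5) ✓
Counterexamples (restrictor pairs failing the scope): 4.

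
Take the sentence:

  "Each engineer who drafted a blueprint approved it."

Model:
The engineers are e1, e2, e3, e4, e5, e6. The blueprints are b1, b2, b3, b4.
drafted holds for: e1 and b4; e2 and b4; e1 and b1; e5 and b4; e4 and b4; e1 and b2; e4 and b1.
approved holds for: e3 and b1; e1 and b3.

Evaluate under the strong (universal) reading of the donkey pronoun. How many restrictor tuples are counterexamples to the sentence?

7

"it" takes "a blueprint" as antecedent — a donkey pronoun bound across the clause boundary.
Strong reading: for every (e,b) with drafted(e,b), approved(e,b).
Restrictor pairs: (e1,b1) ✗  (e1,b2) ✗  (e1,b4) ✗  (e2,b4) ✗  (e4,b1) ✗  (e4,b4) ✗  (e5,b4) ✗
Counterexamples (restrictor pairs failing the scope): 7.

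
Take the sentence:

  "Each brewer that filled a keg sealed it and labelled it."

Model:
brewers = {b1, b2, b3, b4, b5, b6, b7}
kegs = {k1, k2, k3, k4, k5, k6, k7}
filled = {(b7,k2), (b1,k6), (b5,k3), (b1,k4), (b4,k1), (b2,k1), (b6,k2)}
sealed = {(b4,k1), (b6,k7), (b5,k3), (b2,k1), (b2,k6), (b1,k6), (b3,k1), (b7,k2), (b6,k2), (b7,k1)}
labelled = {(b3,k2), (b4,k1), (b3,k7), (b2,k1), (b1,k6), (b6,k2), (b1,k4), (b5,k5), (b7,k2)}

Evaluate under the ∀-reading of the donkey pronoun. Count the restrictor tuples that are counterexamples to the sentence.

2

"it" takes "a keg" as antecedent — a donkey pronoun bound across the clause boundary.
Strong reading: for every (b,k) with filled(b,k), sealed(b,k) ∧ labelled(b,k).
Restrictor pairs: (b1,k4) ✗  (b1,k6) ✓  (b2,k1) ✓  (b4,k1) ✓  (b5,k3) ✗  (b6,k2) ✓  (b7,k2) ✓
Counterexamples (restrictor pairs failing the scope): 2.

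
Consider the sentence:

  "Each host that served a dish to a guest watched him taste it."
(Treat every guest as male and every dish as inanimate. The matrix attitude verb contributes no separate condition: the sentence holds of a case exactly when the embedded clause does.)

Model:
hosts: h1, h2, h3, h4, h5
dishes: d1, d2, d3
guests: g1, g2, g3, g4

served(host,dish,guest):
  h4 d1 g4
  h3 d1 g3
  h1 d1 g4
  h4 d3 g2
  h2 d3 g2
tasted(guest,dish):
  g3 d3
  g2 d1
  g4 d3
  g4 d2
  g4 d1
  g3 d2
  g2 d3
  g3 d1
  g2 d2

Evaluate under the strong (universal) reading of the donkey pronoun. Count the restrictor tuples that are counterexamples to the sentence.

0

"him" takes "a guest" as antecedent and "it" takes "a dish"; both are donkey pronouns co-varying with the restrictor.
Strong reading: for every (h,d,g) with served(h,d,g), tasted(g,d).
Restrictor triples: (h1,d1,g4)→tasted(g4,d1) ✓  (h2,d3,g2)→tasted(g2,d3) ✓  (h3,d1,g3)→tasted(g3,d1) ✓  (h4,d1,g4)→tasted(g4,d1) ✓  (h4,d3,g2)→tasted(g2,d3) ✓
Counterexamples (restrictor triples failing the scope): 0.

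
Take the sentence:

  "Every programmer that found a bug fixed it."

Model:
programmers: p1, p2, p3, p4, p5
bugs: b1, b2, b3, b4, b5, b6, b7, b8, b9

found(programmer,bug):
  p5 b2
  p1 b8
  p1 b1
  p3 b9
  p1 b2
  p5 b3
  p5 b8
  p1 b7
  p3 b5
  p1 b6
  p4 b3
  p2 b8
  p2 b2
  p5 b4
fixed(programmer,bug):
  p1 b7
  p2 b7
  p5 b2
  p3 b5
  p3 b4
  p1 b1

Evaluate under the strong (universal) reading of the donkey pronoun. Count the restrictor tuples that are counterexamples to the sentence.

10

"it" takes "a bug" as antecedent — a donkey pronoun bound across the clause boundary.
Strong reading: for every (p,b) with found(p,b), fixed(p,b).
Restrictor pairs: (p1,b1) ✓  (p1,b2) ✗  (p1,b6) ✗  (p1,b7) ✓  (p1,b8) ✗  (p2,b2) ✗  (p2,b8) ✗  (p3,b5) ✓  (p3,b9) ✗  (p4,b3) ✗  (p5,b2) ✓  (p5,b3) ✗  (p5,b4) ✗  (p5,b8) ✗
Counterexamples (restrictor pairs failing the scope): 10.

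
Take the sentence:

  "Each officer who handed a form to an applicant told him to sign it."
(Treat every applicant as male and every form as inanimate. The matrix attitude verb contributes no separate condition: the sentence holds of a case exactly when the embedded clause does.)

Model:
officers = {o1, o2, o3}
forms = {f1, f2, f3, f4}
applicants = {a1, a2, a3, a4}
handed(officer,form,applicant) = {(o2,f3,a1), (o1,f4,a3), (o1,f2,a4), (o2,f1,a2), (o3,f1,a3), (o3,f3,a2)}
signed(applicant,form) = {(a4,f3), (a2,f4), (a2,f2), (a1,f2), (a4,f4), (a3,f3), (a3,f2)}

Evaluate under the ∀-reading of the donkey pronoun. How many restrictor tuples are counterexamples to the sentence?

"him" takes "an applicant" as antecedent and "it" takes "a form"; both are donkey pronouns co-varying with the restrictor.
Strong reading: for every (o,f,a) with handed(o,f,a), signed(a,f).
Restrictor triples: (o1,f2,a4)→signed(a4,f2) ✗  (o1,f4,a3)→signed(a3,f4) ✗  (o2,f1,a2)→signed(a2,f1) ✗  (o2,f3,a1)→signed(a1,f3) ✗  (o3,f1,a3)→signed(a3,f1) ✗  (o3,f3,a2)→signed(a2,f3) ✗
Counterexamples (restrictor triples failing the scope): 6.

6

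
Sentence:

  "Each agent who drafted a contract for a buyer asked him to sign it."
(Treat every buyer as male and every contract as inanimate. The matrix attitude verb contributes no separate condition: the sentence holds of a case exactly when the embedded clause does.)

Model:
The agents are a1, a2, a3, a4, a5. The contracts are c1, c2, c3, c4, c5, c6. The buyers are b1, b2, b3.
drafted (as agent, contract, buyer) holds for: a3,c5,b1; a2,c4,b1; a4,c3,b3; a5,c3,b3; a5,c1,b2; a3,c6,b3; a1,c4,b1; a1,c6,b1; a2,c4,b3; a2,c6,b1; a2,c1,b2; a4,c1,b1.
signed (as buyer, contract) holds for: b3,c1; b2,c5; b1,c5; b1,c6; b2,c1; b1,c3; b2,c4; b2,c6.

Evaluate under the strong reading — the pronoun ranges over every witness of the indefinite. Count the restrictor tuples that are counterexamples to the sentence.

"him" takes "a buyer" as antecedent and "it" takes "a contract"; both are donkey pronouns co-varying with the restrictor.
Strong reading: for every (a,c,b) with drafted(a,c,b), signed(b,c).
Restrictor triples: (a1,c4,b1)→signed(b1,c4) ✗  (a1,c6,b1)→signed(b1,c6) ✓  (a2,c1,b2)→signed(b2,c1) ✓  (a2,c4,b1)→signed(b1,c4) ✗  (a2,c4,b3)→signed(b3,c4) ✗  (a2,c6,b1)→signed(b1,c6) ✓  (a3,c5,b1)→signed(b1,c5) ✓  (a3,c6,b3)→signed(b3,c6) ✗  (a4,c1,b1)→signed(b1,c1) ✗  (a4,c3,b3)→signed(b3,c3) ✗  (a5,c1,b2)→signed(b2,c1) ✓  (a5,c3,b3)→signed(b3,c3) ✗
Counterexamples (restrictor triples failing the scope): 7.

7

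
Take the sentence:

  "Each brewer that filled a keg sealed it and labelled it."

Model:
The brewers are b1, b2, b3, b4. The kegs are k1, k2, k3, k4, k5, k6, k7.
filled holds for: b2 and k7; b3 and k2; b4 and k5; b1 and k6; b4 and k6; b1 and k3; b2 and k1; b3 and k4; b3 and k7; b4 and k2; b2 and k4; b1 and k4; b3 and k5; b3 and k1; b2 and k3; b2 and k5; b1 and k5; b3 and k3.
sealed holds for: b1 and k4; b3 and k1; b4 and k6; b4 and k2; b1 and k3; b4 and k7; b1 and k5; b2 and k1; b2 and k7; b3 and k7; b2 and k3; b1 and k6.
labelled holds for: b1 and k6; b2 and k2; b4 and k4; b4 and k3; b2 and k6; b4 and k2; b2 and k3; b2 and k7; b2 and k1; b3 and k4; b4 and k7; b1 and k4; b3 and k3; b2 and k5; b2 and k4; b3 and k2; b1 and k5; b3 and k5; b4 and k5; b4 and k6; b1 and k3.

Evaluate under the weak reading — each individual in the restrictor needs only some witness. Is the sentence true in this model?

False

"it" takes "a keg" as antecedent — a donkey pronoun bound across the clause boundary.
Weak reading: every brewer b with some filled-keg has at least one filled-keg k such that sealed(b,k) ∧ labelled(b,k).
Per brewer: b1:✓  b2:✓  b3:✗  b4:✓
b3 has no witness among its filled-kegs.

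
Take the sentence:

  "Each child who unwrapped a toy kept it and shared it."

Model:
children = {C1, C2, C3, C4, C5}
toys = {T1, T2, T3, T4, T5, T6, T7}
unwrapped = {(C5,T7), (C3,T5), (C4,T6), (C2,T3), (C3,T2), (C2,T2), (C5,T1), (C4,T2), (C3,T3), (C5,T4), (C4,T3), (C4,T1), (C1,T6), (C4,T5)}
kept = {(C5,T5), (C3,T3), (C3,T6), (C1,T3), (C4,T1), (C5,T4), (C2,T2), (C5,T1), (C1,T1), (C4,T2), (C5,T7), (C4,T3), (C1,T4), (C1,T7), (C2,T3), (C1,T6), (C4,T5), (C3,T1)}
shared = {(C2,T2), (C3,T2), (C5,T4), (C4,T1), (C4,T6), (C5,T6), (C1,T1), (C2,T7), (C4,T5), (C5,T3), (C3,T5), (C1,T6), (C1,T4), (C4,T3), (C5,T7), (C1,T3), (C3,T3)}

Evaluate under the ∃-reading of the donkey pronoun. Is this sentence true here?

"it" takes "a toy" as antecedent — a donkey pronoun bound across the clause boundary.
Weak reading: every child c with some unwrapped-toy has at least one unwrapped-toy t such that kept(c,t) ∧ shared(c,t).
Per child: C1:✓  C2:✓  C3:✓  C4:✓  C5:✓
Every child in the restrictor has a witness.

True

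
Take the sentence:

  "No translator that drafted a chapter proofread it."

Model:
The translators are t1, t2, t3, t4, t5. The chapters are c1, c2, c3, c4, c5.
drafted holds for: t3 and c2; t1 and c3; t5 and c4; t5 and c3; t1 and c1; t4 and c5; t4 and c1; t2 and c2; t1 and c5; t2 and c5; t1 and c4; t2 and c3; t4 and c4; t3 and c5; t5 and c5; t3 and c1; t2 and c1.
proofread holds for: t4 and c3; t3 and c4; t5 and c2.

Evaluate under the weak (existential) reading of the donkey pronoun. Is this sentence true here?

True

"it" takes "a chapter" as antecedent — a donkey pronoun bound across the clause boundary.
Truth condition: for no (t,c) with drafted(t,c) does proofread(t,c) hold.
Restrictor pairs — does the scope hold? (t1,c1):fails  (t1,c3):fails  (t1,c4):fails  (t1,c5):fails  (t2,c1):fails  (t2,c2):fails  (t2,c3):fails  (t2,c5):fails  (t3,c1):fails  (t3,c2):fails  (t3,c5):fails  (t4,c1):fails  (t4,c4):fails  (t4,c5):fails  (t5,c3):fails  (t5,c4):fails  (t5,c5):fails
Scope holds for no restrictor pair, so the sentence is true.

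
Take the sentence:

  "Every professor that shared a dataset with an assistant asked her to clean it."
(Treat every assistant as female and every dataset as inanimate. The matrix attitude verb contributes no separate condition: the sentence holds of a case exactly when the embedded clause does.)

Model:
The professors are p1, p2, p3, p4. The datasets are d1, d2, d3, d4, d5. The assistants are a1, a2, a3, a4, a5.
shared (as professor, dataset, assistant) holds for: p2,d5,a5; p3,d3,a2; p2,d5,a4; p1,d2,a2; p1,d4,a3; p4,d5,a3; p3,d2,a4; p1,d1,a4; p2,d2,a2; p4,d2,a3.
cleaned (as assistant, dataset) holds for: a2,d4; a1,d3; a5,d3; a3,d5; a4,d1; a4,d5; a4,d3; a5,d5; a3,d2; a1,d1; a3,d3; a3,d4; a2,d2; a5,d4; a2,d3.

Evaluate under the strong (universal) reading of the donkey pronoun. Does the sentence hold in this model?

"her" takes "an assistant" as antecedent and "it" takes "a dataset"; both are donkey pronouns co-varying with the restrictor.
Strong reading: for every (p,d,a) with shared(p,d,a), cleaned(a,d).
Restrictor triples: (p1,d1,a4)→cleaned(a4,d1) ✓  (p1,d2,a2)→cleaned(a2,d2) ✓  (p1,d4,a3)→cleaned(a3,d4) ✓  (p2,d2,a2)→cleaned(a2,d2) ✓  (p2,d5,a4)→cleaned(a4,d5) ✓  (p2,d5,a5)→cleaned(a5,d5) ✓  (p3,d2,a4)→cleaned(a4,d2) ✗  (p3,d3,a2)→cleaned(a2,d3) ✓  (p4,d2,a3)→cleaned(a3,d2) ✓  (p4,d5,a3)→cleaned(a3,d5) ✓
Counterexample: (p3,d2,a4) — cleaned(a4,d2) does not hold.

False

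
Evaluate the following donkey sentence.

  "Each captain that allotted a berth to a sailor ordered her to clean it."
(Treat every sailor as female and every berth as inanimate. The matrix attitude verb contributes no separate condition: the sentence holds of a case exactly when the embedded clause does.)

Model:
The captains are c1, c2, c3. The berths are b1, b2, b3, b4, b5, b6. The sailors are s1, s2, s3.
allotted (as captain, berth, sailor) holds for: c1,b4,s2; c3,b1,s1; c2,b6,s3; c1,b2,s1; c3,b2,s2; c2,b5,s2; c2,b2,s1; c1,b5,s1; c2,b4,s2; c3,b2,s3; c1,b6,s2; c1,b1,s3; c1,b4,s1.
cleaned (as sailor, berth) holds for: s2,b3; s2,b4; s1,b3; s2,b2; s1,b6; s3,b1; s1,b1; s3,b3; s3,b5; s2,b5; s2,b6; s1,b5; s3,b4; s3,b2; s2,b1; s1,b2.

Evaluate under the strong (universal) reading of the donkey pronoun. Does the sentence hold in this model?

"her" takes "a sailor" as antecedent and "it" takes "a berth"; both are donkey pronouns co-varying with the restrictor.
Strong reading: for every (c,b,s) with allotted(c,b,s), cleaned(s,b).
Restrictor triples: (c1,b1,s3)→cleaned(s3,b1) ✓  (c1,b2,s1)→cleaned(s1,b2) ✓  (c1,b4,s1)→cleaned(s1,b4) ✗  (c1,b4,s2)→cleaned(s2,b4) ✓  (c1,b5,s1)→cleaned(s1,b5) ✓  (c1,b6,s2)→cleaned(s2,b6) ✓  (c2,b2,s1)→cleaned(s1,b2) ✓  (c2,b4,s2)→cleaned(s2,b4) ✓  (c2,b5,s2)→cleaned(s2,b5) ✓  (c2,b6,s3)→cleaned(s3,b6) ✗  (c3,b1,s1)→cleaned(s1,b1) ✓  (c3,b2,s2)→cleaned(s2,b2) ✓  (c3,b2,s3)→cleaned(s3,b2) ✓
Counterexample: (c1,b4,s1) — cleaned(s1,b4) does not hold.

False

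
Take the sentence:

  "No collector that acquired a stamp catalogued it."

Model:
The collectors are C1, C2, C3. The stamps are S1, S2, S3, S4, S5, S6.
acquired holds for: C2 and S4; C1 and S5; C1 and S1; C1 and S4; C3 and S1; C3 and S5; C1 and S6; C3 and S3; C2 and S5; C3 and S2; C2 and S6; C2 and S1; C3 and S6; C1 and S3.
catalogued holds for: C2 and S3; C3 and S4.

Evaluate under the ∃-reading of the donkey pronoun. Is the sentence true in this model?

"it" takes "a stamp" as antecedent — a donkey pronoun bound across the clause boundary.
Truth condition: for no (c,s) with acquired(c,s) does catalogued(c,s) hold.
Restrictor pairs — does the scope hold? (C1,S1):fails  (C1,S3):fails  (C1,S4):fails  (C1,S5):fails  (C1,S6):fails  (C2,S1):fails  (C2,S4):fails  (C2,S5):fails  (C2,S6):fails  (C3,S1):fails  (C3,S2):fails  (C3,S3):fails  (C3,S5):fails  (C3,S6):fails
Scope holds for no restrictor pair, so the sentence is true.

True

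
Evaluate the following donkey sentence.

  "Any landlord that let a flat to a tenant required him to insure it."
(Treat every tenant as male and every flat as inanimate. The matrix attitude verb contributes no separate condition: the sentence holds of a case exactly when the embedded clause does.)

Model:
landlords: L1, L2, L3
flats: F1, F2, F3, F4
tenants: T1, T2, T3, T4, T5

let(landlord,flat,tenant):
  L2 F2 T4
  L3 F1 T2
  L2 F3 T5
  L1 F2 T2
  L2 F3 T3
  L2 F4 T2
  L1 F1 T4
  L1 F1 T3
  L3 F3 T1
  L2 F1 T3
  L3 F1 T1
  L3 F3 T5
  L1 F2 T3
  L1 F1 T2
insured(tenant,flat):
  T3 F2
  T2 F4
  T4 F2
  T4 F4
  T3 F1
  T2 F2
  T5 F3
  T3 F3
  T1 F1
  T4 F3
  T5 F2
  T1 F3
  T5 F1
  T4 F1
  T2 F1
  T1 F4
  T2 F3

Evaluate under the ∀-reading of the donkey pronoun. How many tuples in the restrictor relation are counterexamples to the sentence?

"him" takes "a tenant" as antecedent and "it" takes "a flat"; both are donkey pronouns co-varying with the restrictor.
Strong reading: for every (l,f,t) with let(l,f,t), insured(t,f).
Restrictor triples: (L1,F1,T2)→insured(T2,F1) ✓  (L1,F1,T3)→insured(T3,F1) ✓  (L1,F1,T4)→insured(T4,F1) ✓  (L1,F2,T2)→insured(T2,F2) ✓  (L1,F2,T3)→insured(T3,F2) ✓  (L2,F1,T3)→insured(T3,F1) ✓  (L2,F2,T4)→insured(T4,F2) ✓  (L2,F3,T3)→insured(T3,F3) ✓  (L2,F3,T5)→insured(T5,F3) ✓  (L2,F4,T2)→insured(T2,F4) ✓  (L3,F1,T1)→insured(T1,F1) ✓  (L3,F1,T2)→insured(T2,F1) ✓  (L3,F3,T1)→insured(T1,F3) ✓  (L3,F3,T5)→insured(T5,F3) ✓
Counterexamples (restrictor triples failing the scope): 0.

0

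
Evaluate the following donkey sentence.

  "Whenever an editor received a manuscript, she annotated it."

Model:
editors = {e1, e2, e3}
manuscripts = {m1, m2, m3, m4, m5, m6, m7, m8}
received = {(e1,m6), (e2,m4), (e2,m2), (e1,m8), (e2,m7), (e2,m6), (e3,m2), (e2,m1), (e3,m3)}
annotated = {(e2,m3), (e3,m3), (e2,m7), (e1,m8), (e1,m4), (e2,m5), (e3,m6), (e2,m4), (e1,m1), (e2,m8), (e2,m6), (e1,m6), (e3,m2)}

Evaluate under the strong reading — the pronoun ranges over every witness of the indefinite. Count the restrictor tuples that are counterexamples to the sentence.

"it" takes "a manuscript" as antecedent — a donkey pronoun bound across the clause boundary.
Strong reading: for every (e,m) with received(e,m), annotated(e,m).
Restrictor pairs: (e1,m6) ✓  (e1,m8) ✓  (e2,m1) ✗  (e2,m2) ✗  (e2,m4) ✓  (e2,m6) ✓  (e2,m7) ✓  (e3,m2) ✓  (e3,m3) ✓
Counterexamples (restrictor pairs failing the scope): 2.

2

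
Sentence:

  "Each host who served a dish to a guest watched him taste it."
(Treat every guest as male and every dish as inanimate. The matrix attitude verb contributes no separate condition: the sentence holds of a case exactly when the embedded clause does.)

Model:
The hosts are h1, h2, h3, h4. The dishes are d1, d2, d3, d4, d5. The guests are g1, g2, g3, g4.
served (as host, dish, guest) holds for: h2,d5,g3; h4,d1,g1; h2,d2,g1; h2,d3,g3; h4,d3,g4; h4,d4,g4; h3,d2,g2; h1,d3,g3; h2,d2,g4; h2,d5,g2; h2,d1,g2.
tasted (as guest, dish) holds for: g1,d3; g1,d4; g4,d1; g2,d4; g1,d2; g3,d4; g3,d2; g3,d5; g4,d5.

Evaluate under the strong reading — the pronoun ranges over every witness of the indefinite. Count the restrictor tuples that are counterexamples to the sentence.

"him" takes "a guest" as antecedent and "it" takes "a dish"; both are donkey pronouns co-varying with the restrictor.
Strong reading: for every (h,d,g) with served(h,d,g), tasted(g,d).
Restrictor triples: (h1,d3,g3)→tasted(g3,d3) ✗  (h2,d1,g2)→tasted(g2,d1) ✗  (h2,d2,g1)→tasted(g1,d2) ✓  (h2,d2,g4)→tasted(g4,d2) ✗  (h2,d3,g3)→tasted(g3,d3) ✗  (h2,d5,g2)→tasted(g2,d5) ✗  (h2,d5,g3)→tasted(g3,d5) ✓  (h3,d2,g2)→tasted(g2,d2) ✗  (h4,d1,g1)→tasted(g1,d1) ✗  (h4,d3,g4)→tasted(g4,d3) ✗  (h4,d4,g4)→tasted(g4,d4) ✗
Counterexamples (restrictor triples failing the scope): 9.

9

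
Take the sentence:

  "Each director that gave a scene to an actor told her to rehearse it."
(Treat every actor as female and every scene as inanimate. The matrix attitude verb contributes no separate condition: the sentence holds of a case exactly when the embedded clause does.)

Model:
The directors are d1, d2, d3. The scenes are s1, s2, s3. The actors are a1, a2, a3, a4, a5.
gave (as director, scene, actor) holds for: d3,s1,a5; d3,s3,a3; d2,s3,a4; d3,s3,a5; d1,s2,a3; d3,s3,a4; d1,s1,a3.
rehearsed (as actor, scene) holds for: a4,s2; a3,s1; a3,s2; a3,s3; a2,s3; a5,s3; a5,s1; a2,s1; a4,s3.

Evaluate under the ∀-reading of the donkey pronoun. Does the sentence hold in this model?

"her" takes "an actor" as antecedent and "it" takes "a scene"; both are donkey pronouns co-varying with the restrictor.
Strong reading: for every (d,s,a) with gave(d,s,a), rehearsed(a,s).
Restrictor triples: (d1,s1,a3)→rehearsed(a3,s1) ✓  (d1,s2,a3)→rehearsed(a3,s2) ✓  (d2,s3,a4)→rehearsed(a4,s3) ✓  (d3,s1,a5)→rehearsed(a5,s1) ✓  (d3,s3,a3)→rehearsed(a3,s3) ✓  (d3,s3,a4)→rehearsed(a4,s3) ✓  (d3,s3,a5)→rehearsed(a5,s3) ✓
Every restrictor triple satisfies the scope.

True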